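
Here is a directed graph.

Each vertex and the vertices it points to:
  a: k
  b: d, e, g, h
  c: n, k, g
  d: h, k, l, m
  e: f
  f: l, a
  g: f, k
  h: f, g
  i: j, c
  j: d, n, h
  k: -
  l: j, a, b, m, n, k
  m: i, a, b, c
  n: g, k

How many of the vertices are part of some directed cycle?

12

A vertex is on a directed cycle iff it belongs to a strongly connected component of size ≥ 2 (or has a self-loop).
The vertices on cycles are {b, c, d, e, f, g, h, i, j, l, m, n} — 12 in total.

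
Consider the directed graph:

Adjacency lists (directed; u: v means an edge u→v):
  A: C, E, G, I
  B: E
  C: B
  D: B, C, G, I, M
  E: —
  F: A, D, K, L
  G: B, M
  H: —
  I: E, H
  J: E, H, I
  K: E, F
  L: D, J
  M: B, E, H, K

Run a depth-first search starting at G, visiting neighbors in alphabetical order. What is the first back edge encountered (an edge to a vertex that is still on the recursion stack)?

A→G

DFS from G (visiting neighbors in alphabetical order); mark gray on enter, black on exit:
G gray
  B gray
    E gray
    E black
  B black
  M gray
    M→B: B black — skip
    M→E: E black — skip
    H gray
    H black
    K gray
      K→E: E black — skip
      F gray
        A gray
          C gray
            C→B: B black — skip
          C black
          A→E: E black — skip
          A→G: G is gray → back edge
First back edge: A → G.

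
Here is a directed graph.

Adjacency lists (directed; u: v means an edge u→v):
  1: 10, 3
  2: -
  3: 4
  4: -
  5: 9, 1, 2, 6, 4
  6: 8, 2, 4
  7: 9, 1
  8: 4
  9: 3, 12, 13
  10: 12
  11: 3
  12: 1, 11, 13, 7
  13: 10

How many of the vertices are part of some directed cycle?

6

A vertex is on a directed cycle iff it belongs to a strongly connected component of size ≥ 2 (or has a self-loop).
The vertices on cycles are {1, 7, 9, 10, 12, 13} — 6 in total.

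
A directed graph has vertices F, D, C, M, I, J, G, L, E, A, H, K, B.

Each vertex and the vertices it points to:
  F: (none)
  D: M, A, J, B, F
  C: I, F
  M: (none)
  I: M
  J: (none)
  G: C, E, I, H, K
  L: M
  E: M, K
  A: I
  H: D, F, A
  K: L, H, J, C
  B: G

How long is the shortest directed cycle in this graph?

4

For each vertex v, BFS finds the shortest path from v back to v.
The shortest such closed walk is G → H → D → B → G, length 4.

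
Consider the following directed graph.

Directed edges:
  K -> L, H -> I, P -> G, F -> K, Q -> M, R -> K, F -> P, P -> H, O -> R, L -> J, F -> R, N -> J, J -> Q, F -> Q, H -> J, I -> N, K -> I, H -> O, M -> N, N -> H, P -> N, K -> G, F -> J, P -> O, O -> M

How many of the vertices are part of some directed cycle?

10

A vertex is on a directed cycle iff it belongs to a strongly connected component of size ≥ 2 (or has a self-loop).
The vertices on cycles are {H, I, J, K, L, M, N, O, Q, R} — 10 in total.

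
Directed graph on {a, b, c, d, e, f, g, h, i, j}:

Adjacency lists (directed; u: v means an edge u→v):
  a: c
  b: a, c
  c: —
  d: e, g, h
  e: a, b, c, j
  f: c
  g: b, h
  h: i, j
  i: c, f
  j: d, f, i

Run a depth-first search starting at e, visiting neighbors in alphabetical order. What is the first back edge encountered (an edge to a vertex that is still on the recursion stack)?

DFS from e (visiting neighbors in alphabetical order); mark gray on enter, black on exit:
e gray
  a gray
    c gray
    c black
  a black
  b gray
    b→a: a black — skip
    b→c: c black — skip
  b black
  e→c: c black — skip
  j gray
    d gray
      d→e: e is gray → back edge
First back edge: d → e.

d→e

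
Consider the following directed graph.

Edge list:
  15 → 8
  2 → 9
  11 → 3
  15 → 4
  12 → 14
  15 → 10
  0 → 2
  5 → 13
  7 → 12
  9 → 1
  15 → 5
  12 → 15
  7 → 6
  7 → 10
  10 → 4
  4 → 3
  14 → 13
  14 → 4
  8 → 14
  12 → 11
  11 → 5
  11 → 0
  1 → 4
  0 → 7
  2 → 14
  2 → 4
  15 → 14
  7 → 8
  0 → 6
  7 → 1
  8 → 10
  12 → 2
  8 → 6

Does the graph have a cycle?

Yes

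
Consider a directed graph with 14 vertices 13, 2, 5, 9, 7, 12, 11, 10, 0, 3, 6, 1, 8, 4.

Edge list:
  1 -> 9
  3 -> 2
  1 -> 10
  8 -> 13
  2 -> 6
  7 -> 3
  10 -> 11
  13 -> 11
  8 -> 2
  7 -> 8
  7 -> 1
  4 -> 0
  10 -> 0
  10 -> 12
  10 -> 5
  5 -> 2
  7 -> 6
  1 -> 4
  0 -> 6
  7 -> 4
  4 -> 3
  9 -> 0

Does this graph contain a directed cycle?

DFS with white/gray/black marking, starting from 12:
12 gray
12 black
13 gray
  11 gray
  11 black
13 black
2 gray
  6 gray
  6 black
2 black
5 gray
  5→2: 2 black — skip
5 black
9 gray
  0 gray
    0→6: 6 black — skip
  0 black
9 black
7 gray
  3 gray
    3→2: 2 black — skip
  3 black
  1 gray
    1→9: 9 black — skip
    10 gray
      10→5: 5 black — skip
      10→12: 12 black — skip
      10→0: 0 black — skip
      10→11: 11 black — skip
    10 black
    4 gray
      4→3: 3 black — skip
      4→0: 0 black — skip
    4 black
  1 black
  8 gray
    8→13: 13 black — skip
    8→2: 2 black — skip
  8 black
  7→6: 6 black — skip
  7→4: 4 black — skip
7 black
Every edge goes to a white or black vertex — no back edge, so the graph is acyclic.

No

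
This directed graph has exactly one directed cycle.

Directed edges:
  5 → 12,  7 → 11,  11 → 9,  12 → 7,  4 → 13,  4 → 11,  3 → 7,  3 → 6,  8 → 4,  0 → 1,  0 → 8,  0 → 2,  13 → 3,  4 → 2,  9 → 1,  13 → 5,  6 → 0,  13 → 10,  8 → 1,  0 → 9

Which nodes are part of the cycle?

DFS with gray/black marking from 13:
13 gray
  3 gray
    7 gray
      11 gray
        9 gray
          1 gray
          1 black
        9 black
      11 black
    7 black
    6 gray
      0 gray
        0→1: 1 black — skip
        8 gray
          8→1: 1 black — skip
          4 gray
            4→11: 11 black — skip
            2 gray
            2 black
            4→13: 13 is gray → back edge
Back edge closes the cycle 13 → 3 → 6 → 0 → 8 → 4 → 13; its vertices are {0, 3, 4, 6, 8, 13}.

0, 3, 4, 6, 8, 13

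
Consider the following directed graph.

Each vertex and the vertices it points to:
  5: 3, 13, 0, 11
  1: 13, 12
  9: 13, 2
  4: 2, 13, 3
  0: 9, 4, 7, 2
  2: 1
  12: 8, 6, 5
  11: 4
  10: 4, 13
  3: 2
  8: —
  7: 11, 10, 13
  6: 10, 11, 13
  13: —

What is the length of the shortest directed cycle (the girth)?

5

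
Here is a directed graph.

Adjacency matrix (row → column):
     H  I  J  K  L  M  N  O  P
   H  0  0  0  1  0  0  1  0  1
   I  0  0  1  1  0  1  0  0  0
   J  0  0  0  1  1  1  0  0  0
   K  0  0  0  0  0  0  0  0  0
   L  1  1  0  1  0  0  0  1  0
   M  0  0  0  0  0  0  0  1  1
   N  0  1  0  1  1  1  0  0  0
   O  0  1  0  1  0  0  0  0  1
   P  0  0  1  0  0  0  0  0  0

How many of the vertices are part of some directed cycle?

8

A vertex is on a directed cycle iff it belongs to a strongly connected component of size ≥ 2 (or has a self-loop).
The vertices on cycles are {H, I, J, L, M, N, O, P} — 8 in total.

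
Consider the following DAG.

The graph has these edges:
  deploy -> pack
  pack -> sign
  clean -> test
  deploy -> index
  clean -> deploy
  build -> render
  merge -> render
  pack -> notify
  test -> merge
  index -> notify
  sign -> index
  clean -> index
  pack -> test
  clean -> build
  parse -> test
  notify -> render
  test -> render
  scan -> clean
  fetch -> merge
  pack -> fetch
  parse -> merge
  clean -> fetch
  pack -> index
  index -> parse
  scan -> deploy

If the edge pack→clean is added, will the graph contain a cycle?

Yes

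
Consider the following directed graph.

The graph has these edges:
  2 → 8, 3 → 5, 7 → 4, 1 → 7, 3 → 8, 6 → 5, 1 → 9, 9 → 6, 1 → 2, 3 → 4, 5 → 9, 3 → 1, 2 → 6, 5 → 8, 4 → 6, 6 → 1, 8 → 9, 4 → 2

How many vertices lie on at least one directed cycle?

A vertex is on a directed cycle iff it belongs to a strongly connected component of size ≥ 2 (or has a self-loop).
The vertices on cycles are {1, 2, 4, 5, 6, 7, 8, 9} — 8 in total.

8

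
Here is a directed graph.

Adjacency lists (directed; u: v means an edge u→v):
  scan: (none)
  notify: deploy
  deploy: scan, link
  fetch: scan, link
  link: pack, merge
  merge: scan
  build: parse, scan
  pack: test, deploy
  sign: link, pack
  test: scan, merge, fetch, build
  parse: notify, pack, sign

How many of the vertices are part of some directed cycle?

9

A vertex is on a directed cycle iff it belongs to a strongly connected component of size ≥ 2 (or has a self-loop).
The vertices on cycles are {link, pack, sign, test, build, fetch, parse, deploy, notify} — 9 in total.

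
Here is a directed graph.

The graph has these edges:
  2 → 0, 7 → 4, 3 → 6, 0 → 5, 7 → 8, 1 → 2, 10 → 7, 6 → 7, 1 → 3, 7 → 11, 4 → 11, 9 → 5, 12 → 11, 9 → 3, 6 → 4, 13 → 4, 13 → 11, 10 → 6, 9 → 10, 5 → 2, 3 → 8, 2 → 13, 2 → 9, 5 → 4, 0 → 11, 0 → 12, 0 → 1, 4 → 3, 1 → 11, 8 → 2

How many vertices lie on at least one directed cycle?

12

A vertex is on a directed cycle iff it belongs to a strongly connected component of size ≥ 2 (or has a self-loop).
The vertices on cycles are {0, 1, 2, 3, 4, 5, 6, 7, 8, 9, 10, 13} — 12 in total.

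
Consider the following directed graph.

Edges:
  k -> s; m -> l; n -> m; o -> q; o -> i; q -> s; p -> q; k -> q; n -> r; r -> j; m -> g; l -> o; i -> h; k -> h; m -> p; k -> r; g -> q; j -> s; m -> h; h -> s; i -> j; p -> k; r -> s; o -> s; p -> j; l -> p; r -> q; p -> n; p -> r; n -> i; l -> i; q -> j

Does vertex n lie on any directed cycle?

Yes

n is on a cycle iff n can reach itself via ≥1 edge.
n → m → p → n — yes.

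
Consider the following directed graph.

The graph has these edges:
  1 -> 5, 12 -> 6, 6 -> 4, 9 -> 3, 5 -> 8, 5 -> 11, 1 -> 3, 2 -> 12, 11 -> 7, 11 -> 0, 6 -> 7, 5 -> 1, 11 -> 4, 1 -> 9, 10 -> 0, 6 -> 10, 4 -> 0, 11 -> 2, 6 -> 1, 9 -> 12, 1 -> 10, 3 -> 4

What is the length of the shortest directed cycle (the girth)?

2

For each vertex v, BFS finds the shortest path from v back to v.
The shortest such closed walk is 5 → 1 → 5, length 2.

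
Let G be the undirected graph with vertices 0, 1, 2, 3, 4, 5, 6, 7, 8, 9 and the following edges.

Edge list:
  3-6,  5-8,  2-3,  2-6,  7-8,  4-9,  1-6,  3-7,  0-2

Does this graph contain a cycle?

DFS, tracking each vertex's parent; an edge to a visited non-parent vertex closes a cycle.
Start from 8:
visit 8 (parent –)
  visit 5 (parent 8)
    5–8: parent, skip
  visit 7 (parent 8)
    visit 3 (parent 7)
      visit 2 (parent 3)
        2–3: parent, skip
        visit 6 (parent 2)
          6–2: parent, skip
          6–3: 3 visited and ≠ parent → cycle
Cycle: 3 – 2 – 6 – 3.

Yes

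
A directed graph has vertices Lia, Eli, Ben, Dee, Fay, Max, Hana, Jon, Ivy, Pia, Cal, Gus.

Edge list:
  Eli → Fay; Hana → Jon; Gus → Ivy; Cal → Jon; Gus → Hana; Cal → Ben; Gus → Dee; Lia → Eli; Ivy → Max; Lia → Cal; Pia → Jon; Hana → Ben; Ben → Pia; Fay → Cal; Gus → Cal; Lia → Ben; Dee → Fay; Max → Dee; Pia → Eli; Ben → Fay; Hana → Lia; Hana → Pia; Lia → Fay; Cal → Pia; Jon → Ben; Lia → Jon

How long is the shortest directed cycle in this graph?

For each vertex v, BFS finds the shortest path from v back to v.
The shortest such closed walk is Ben → Fay → Cal → Ben, length 3.

3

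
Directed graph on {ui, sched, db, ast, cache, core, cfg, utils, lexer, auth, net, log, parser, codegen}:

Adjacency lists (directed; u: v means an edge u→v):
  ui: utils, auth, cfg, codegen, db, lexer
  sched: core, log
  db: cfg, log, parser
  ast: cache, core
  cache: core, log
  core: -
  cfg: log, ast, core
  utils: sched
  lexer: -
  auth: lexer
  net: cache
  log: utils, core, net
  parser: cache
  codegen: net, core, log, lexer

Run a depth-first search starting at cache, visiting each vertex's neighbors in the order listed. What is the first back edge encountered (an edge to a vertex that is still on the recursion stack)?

sched→log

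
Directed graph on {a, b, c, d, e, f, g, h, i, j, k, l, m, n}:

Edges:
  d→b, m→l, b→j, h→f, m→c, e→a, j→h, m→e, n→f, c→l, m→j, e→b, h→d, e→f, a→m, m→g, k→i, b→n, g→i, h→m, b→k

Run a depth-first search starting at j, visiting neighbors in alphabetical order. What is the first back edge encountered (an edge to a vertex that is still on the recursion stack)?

b->j

DFS from j (visiting neighbors in alphabetical order); mark gray on enter, black on exit:
j gray
  h gray
    d gray
      b gray
        b→j: j is gray → back edge
First back edge: b → j.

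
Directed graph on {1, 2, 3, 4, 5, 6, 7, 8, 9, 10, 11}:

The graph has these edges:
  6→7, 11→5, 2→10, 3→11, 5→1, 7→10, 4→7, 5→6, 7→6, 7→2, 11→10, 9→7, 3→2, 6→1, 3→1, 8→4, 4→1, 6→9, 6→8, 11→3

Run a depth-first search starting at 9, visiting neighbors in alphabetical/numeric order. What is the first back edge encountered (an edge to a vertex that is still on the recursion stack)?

6→7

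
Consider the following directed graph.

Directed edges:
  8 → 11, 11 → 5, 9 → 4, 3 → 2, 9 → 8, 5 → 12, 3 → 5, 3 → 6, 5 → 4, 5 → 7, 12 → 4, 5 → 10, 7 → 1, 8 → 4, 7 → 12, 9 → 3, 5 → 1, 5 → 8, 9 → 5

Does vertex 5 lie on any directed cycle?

Yes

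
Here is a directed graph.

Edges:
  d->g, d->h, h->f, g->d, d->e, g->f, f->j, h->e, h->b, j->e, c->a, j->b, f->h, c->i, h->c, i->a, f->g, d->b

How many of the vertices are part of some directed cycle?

A vertex is on a directed cycle iff it belongs to a strongly connected component of size ≥ 2 (or has a self-loop).
The vertices on cycles are {d, f, g, h} — 4 in total.

4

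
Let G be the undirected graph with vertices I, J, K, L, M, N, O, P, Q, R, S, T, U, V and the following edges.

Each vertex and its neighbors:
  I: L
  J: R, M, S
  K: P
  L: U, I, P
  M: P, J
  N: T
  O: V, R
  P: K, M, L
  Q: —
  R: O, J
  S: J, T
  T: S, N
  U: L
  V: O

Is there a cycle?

DFS, tracking each vertex's parent; an edge to a visited non-parent vertex closes a cycle.
Start from U:
visit U (parent –)
  visit L (parent U)
    L–U: parent, skip
    visit I (parent L)
      I–L: parent, skip
    visit P (parent L)
      visit K (parent P)
        K–P: parent, skip
      visit M (parent P)
        M–P: parent, skip
        visit J (parent M)
          visit R (parent J)
            visit O (parent R)
              visit V (parent O)
                V–O: parent, skip
              O–R: parent, skip
            R–J: parent, skip
          J–M: parent, skip
          visit S (parent J)
            S–J: parent, skip
            visit T (parent S)
              T–S: parent, skip
              visit N (parent T)
                N–T: parent, skip
      P–L: parent, skip
visit Q (parent –)
No non-parent visited neighbor found — the graph is a forest.

No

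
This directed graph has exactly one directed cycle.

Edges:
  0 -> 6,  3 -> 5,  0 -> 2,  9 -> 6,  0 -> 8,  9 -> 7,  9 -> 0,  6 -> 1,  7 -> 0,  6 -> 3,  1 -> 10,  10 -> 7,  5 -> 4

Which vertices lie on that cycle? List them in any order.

0, 1, 6, 7, 10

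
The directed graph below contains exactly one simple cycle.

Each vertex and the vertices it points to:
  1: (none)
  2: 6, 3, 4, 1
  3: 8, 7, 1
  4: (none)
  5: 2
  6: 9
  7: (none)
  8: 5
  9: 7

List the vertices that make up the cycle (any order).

DFS with gray/black marking from 2:
2 gray
  6 gray
    9 gray
      7 gray
      7 black
    9 black
  6 black
  3 gray
    8 gray
      5 gray
        5→2: 2 is gray → back edge
Back edge closes the cycle 2 → 3 → 8 → 5 → 2; its vertices are {2, 3, 5, 8}.

2, 3, 5, 8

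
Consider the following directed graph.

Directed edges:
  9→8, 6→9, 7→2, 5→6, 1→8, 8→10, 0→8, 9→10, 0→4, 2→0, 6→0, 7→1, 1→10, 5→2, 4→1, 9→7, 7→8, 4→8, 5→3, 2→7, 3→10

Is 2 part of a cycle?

Yes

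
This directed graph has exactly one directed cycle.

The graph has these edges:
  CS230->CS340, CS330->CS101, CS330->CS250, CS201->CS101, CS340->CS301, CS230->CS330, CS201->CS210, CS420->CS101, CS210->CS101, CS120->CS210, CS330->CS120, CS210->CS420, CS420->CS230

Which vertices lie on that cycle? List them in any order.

CS120, CS210, CS230, CS330, CS420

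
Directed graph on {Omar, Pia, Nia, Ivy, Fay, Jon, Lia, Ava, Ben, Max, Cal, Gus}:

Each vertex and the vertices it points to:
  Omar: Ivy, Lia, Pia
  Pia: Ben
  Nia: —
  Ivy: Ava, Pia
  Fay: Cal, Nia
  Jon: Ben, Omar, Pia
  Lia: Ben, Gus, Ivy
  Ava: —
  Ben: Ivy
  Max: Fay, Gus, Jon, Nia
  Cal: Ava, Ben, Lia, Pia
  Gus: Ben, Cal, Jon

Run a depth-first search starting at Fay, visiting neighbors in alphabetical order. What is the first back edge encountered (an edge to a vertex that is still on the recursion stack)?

Pia->Ben

DFS from Fay (visiting neighbors in alphabetical order); mark gray on enter, black on exit:
Fay gray
  Cal gray
    Ava gray
    Ava black
    Ben gray
      Ivy gray
        Ivy→Ava: Ava black — skip
        Pia gray
          Pia→Ben: Ben is gray → back edge
First back edge: Pia → Ben.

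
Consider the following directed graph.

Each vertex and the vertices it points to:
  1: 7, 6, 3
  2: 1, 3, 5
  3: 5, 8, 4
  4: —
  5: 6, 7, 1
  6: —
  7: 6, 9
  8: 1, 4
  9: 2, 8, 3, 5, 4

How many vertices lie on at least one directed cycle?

7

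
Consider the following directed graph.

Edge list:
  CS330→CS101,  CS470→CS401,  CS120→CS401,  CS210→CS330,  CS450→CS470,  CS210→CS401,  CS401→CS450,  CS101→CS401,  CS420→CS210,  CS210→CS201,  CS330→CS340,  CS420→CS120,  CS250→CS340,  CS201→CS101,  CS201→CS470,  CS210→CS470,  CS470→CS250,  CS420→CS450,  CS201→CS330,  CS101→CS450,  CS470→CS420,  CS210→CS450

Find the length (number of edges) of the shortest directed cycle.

3

For each vertex v, BFS finds the shortest path from v back to v.
The shortest such closed walk is CS210 → CS470 → CS420 → CS210, length 3.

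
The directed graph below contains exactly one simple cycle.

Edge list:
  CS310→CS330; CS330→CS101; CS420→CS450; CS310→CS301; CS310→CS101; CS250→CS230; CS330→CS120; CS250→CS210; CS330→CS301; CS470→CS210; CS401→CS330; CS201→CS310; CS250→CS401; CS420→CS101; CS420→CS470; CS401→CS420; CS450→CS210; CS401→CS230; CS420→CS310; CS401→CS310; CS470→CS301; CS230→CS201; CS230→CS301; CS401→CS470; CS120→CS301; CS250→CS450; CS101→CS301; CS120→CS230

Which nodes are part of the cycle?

DFS with gray/black marking from CS230:
CS230 gray
  CS201 gray
    CS310 gray
      CS330 gray
        CS120 gray
          CS301 gray
          CS301 black
          CS120→CS230: CS230 is gray → back edge
Back edge closes the cycle CS230 → CS201 → CS310 → CS330 → CS120 → CS230; its vertices are {CS120, CS201, CS230, CS310, CS330}.

CS120, CS201, CS230, CS310, CS330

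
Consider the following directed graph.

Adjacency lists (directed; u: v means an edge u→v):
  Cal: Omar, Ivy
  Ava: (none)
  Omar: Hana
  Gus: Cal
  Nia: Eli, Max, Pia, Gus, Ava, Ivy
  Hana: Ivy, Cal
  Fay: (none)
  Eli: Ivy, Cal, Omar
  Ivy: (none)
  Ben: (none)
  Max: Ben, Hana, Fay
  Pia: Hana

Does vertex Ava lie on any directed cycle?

Ava lies on a cycle iff there is a path from Ava back to itself.
Exploring from Ava, it never reaches itself; equivalently, its strongly connected component is a singleton.

No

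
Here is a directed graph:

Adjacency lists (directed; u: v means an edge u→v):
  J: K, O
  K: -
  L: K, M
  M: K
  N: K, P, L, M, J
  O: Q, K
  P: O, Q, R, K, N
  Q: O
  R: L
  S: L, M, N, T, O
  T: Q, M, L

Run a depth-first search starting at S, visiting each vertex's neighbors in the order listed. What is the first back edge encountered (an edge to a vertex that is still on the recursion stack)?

DFS from S (visiting each vertex's neighbors in the order listed); mark gray on enter, black on exit:
S gray
  L gray
    K gray
    K black
    M gray
      M→K: K black — skip
    M black
  L black
  S→M: M black — skip
  N gray
    N→K: K black — skip
    P gray
      O gray
        Q gray
          Q→O: O is gray → back edge
First back edge: Q → O.

Q->O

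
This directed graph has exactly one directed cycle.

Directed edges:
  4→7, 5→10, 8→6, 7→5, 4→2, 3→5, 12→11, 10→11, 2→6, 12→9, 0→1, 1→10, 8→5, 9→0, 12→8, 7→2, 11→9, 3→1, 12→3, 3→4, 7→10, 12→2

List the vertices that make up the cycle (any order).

DFS with gray/black marking from 11:
11 gray
  9 gray
    0 gray
      1 gray
        10 gray
          10→11: 11 is gray → back edge
Back edge closes the cycle 11 → 9 → 0 → 1 → 10 → 11; its vertices are {0, 1, 9, 10, 11}.

0, 1, 9, 10, 11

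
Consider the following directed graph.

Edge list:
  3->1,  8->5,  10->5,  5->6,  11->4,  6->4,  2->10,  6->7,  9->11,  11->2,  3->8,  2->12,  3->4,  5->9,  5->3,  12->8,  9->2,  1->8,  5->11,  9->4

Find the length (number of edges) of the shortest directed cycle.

For each vertex v, BFS finds the shortest path from v back to v.
The shortest such closed walk is 5 → 3 → 8 → 5, length 3.

3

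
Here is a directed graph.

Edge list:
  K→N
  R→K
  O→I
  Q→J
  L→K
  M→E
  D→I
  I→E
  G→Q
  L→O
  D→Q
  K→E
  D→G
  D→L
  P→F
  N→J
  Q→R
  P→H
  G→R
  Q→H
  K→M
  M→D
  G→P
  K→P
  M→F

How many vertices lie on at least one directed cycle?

A vertex is on a directed cycle iff it belongs to a strongly connected component of size ≥ 2 (or has a self-loop).
The vertices on cycles are {D, G, K, L, M, Q, R} — 7 in total.

7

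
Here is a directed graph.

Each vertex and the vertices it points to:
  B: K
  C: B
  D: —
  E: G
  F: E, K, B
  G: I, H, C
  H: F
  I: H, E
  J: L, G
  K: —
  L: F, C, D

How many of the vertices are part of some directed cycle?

A vertex is on a directed cycle iff it belongs to a strongly connected component of size ≥ 2 (or has a self-loop).
The vertices on cycles are {E, F, G, H, I} — 5 in total.

5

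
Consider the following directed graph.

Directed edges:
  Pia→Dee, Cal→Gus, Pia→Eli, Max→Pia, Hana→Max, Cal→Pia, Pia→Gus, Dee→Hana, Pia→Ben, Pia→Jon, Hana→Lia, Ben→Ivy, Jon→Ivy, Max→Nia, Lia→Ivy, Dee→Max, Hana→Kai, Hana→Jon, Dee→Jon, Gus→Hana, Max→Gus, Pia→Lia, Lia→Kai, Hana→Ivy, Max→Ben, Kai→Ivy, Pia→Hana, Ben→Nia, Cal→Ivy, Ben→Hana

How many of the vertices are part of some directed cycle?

6

A vertex is on a directed cycle iff it belongs to a strongly connected component of size ≥ 2 (or has a self-loop).
The vertices on cycles are {Ben, Dee, Gus, Max, Pia, Hana} — 6 in total.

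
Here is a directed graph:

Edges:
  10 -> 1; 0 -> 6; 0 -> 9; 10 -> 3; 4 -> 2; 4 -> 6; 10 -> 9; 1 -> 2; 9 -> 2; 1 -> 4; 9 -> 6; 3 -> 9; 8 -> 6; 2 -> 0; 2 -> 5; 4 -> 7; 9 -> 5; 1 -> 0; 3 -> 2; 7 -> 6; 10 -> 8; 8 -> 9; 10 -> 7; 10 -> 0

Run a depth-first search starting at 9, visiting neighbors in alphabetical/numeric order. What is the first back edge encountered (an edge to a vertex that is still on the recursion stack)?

0->9

DFS from 9 (visiting neighbors in alphabetical/numeric order); mark gray on enter, black on exit:
9 gray
  2 gray
    0 gray
      6 gray
      6 black
      0→9: 9 is gray → back edge
First back edge: 0 → 9.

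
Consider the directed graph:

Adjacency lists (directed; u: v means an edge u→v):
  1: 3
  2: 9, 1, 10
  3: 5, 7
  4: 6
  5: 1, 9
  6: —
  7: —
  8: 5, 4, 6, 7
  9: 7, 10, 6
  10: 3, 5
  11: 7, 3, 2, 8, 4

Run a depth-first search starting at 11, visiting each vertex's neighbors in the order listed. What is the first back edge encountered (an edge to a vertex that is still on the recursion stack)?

DFS from 11 (visiting each vertex's neighbors in the order listed); mark gray on enter, black on exit:
11 gray
  7 gray
  7 black
  3 gray
    5 gray
      1 gray
        1→3: 3 is gray → back edge
First back edge: 1 → 3.

1->3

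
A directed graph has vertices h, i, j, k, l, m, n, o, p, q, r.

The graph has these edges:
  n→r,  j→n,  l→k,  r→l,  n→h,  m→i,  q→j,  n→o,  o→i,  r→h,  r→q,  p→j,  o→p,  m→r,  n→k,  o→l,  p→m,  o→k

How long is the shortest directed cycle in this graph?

For each vertex v, BFS finds the shortest path from v back to v.
The shortest such closed walk is o → p → j → n → o, length 4.

4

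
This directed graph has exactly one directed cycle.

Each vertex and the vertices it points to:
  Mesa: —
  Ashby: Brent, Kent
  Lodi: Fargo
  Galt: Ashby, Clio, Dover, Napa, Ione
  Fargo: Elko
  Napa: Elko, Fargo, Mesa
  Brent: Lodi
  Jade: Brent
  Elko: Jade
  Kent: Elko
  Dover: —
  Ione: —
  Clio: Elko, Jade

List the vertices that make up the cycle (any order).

Elko, Jade, Lodi, Brent, Fargo

DFS with gray/black marking from Brent:
Brent gray
  Lodi gray
    Fargo gray
      Elko gray
        Jade gray
          Jade→Brent: Brent is gray → back edge
Back edge closes the cycle Brent → Lodi → Fargo → Elko → Jade → Brent; its vertices are {Elko, Jade, Lodi, Brent, Fargo}.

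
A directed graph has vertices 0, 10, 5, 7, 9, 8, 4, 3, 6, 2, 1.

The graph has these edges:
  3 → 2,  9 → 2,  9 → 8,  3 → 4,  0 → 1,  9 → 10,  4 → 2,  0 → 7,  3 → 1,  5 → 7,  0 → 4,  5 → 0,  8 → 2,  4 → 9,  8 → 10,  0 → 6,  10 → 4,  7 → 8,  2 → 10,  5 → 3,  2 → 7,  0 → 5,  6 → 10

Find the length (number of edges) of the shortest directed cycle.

For each vertex v, BFS finds the shortest path from v back to v.
The shortest such closed walk is 5 → 0 → 5, length 2.

2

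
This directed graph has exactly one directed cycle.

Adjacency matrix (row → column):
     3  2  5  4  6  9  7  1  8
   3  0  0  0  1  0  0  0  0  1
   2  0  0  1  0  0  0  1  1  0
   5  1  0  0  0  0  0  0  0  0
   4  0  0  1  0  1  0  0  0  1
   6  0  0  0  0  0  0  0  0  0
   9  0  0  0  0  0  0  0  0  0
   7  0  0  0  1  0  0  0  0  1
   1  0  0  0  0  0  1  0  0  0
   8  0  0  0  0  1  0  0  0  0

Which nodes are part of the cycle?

3, 4, 5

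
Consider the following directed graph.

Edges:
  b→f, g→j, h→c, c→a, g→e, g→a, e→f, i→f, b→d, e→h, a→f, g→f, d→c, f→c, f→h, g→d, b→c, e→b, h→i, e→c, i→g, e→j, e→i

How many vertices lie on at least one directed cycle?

A vertex is on a directed cycle iff it belongs to a strongly connected component of size ≥ 2 (or has a self-loop).
The vertices on cycles are {a, b, c, d, e, f, g, h, i} — 9 in total.

9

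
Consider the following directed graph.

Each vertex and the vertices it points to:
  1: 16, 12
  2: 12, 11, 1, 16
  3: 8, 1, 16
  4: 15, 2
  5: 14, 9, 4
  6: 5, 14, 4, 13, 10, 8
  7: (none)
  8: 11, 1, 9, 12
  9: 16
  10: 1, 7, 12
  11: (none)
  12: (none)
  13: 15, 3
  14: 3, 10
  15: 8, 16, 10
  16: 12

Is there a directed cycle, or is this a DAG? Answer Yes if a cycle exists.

No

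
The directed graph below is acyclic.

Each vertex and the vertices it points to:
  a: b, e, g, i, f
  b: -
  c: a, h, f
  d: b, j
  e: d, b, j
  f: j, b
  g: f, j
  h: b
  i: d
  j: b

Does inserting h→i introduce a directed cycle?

No

Adding h→i creates a cycle iff i can already reach h.
Explore from i: no path reaches h. The graph stays acyclic.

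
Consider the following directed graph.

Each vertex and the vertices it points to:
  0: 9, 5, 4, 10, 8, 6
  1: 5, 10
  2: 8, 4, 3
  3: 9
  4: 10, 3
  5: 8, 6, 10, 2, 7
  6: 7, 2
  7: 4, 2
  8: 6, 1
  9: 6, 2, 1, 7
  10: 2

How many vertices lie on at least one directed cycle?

10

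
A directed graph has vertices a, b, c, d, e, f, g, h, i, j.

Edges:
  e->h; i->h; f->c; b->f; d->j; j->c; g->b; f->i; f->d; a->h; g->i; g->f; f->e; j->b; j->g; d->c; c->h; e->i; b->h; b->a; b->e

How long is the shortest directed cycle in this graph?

For each vertex v, BFS finds the shortest path from v back to v.
The shortest such closed walk is g → f → d → j → g, length 4.

4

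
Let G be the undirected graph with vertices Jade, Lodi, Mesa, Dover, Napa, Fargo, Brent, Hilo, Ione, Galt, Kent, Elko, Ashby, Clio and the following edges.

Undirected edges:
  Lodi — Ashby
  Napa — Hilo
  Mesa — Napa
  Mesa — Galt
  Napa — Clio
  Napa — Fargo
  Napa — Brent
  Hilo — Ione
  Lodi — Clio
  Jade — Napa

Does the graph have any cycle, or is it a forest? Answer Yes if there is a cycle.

DFS, tracking each vertex's parent; an edge to a visited non-parent vertex closes a cycle.
Start from Lodi:
visit Lodi (parent –)
  visit Ashby (parent Lodi)
    Ashby–Lodi: parent, skip
  visit Clio (parent Lodi)
    Clio–Lodi: parent, skip
    visit Napa (parent Clio)
      visit Fargo (parent Napa)
        Fargo–Napa: parent, skip
      visit Hilo (parent Napa)
        Hilo–Napa: parent, skip
        visit Ione (parent Hilo)
          Ione–Hilo: parent, skip
      visit Jade (parent Napa)
        Jade–Napa: parent, skip
      Napa–Clio: parent, skip
      visit Mesa (parent Napa)
        Mesa–Napa: parent, skip
        visit Galt (parent Mesa)
          Galt–Mesa: parent, skip
      visit Brent (parent Napa)
        Brent–Napa: parent, skip
visit Dover (parent –)
visit Kent (parent –)
visit Elko (parent –)
No non-parent visited neighbor found — the graph is a forest.

No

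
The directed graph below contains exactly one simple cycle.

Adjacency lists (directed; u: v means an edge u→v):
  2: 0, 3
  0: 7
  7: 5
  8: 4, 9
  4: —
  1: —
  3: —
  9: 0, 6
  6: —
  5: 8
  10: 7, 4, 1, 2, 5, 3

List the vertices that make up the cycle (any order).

0, 5, 7, 8, 9

DFS with gray/black marking from 5:
5 gray
  8 gray
    4 gray
    4 black
    9 gray
      0 gray
        7 gray
          7→5: 5 is gray → back edge
Back edge closes the cycle 5 → 8 → 9 → 0 → 7 → 5; its vertices are {0, 5, 7, 8, 9}.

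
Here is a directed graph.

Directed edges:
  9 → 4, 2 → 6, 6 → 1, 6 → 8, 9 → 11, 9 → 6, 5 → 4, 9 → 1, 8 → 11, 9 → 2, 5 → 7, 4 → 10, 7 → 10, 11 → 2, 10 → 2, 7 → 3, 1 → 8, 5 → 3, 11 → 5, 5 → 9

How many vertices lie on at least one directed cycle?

10

A vertex is on a directed cycle iff it belongs to a strongly connected component of size ≥ 2 (or has a self-loop).
The vertices on cycles are {1, 2, 4, 5, 6, 7, 8, 9, 10, 11} — 10 in total.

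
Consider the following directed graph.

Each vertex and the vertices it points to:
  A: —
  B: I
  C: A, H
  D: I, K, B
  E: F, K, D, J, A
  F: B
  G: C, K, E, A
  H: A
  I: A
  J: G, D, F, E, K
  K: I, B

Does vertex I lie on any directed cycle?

No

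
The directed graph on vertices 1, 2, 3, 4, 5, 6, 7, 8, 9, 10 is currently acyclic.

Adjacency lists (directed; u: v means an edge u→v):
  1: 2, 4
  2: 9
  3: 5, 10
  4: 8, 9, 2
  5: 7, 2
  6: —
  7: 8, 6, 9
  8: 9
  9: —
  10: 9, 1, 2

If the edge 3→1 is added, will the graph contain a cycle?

No

Adding 3→1 creates a cycle iff 1 can already reach 3.
Explore from 1: no path reaches 3. The graph stays acyclic.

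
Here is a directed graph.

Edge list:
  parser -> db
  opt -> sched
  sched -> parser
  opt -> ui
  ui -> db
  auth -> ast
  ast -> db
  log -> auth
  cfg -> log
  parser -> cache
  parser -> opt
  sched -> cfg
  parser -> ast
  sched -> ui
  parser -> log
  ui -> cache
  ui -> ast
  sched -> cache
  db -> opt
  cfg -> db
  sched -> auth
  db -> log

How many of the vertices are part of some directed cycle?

9

A vertex is on a directed cycle iff it belongs to a strongly connected component of size ≥ 2 (or has a self-loop).
The vertices on cycles are {db, ui, ast, cfg, log, opt, auth, sched, parser} — 9 in total.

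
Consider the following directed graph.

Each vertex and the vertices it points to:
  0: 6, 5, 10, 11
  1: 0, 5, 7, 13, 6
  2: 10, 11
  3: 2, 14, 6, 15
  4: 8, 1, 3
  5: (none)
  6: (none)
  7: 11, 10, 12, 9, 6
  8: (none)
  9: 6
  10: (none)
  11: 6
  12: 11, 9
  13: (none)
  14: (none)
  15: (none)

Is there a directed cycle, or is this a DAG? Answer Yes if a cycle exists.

No

DFS with white/gray/black marking, starting from 8:
8 gray
8 black
0 gray
  6 gray
  6 black
  5 gray
  5 black
  10 gray
  10 black
  11 gray
    11→6: 6 black — skip
  11 black
0 black
1 gray
  1→0: 0 black — skip
  1→5: 5 black — skip
  7 gray
    7→11: 11 black — skip
    7→10: 10 black — skip
    12 gray
      12→11: 11 black — skip
      9 gray
        9→6: 6 black — skip
      9 black
    12 black
    7→9: 9 black — skip
    7→6: 6 black — skip
  7 black
  13 gray
  13 black
  1→6: 6 black — skip
1 black
2 gray
  2→10: 10 black — skip
  2→11: 11 black — skip
2 black
3 gray
  3→2: 2 black — skip
  14 gray
  14 black
  3→6: 6 black — skip
  15 gray
  15 black
3 black
4 gray
  4→8: 8 black — skip
  4→1: 1 black — skip
  4→3: 3 black — skip
4 black
Every edge goes to a white or black vertex — no back edge, so the graph is acyclic.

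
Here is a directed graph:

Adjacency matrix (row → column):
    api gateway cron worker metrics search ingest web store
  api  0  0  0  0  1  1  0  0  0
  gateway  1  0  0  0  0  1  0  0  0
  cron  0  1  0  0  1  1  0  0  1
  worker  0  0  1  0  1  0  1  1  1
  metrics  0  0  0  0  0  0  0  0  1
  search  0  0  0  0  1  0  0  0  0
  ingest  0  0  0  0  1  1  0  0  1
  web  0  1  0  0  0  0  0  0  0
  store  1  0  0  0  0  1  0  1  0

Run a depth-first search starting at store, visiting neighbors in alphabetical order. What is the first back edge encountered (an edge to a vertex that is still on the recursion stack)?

metrics->store

DFS from store (visiting neighbors in alphabetical order); mark gray on enter, black on exit:
store gray
  api gray
    metrics gray
      metrics→store: store is gray → back edge
First back edge: metrics → store.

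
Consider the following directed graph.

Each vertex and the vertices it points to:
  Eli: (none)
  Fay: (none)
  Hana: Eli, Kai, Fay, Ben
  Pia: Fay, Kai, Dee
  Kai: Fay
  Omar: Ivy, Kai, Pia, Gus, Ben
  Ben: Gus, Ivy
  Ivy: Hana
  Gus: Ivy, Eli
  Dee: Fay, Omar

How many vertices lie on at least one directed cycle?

A vertex is on a directed cycle iff it belongs to a strongly connected component of size ≥ 2 (or has a self-loop).
The vertices on cycles are {Ben, Dee, Gus, Ivy, Pia, Hana, Omar} — 7 in total.

7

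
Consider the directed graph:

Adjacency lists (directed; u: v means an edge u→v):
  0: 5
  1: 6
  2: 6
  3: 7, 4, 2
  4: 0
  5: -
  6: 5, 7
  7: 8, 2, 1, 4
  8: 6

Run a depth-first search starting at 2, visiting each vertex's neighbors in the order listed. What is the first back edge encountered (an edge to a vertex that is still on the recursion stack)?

DFS from 2 (visiting each vertex's neighbors in the order listed); mark gray on enter, black on exit:
2 gray
  6 gray
    5 gray
    5 black
    7 gray
      8 gray
        8→6: 6 is gray → back edge
First back edge: 8 → 6.

8->6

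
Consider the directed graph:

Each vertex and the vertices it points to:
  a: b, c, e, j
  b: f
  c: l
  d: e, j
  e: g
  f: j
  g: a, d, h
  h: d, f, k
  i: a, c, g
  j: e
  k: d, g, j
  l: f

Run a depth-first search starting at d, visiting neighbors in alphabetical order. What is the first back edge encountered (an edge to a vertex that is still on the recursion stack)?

j->e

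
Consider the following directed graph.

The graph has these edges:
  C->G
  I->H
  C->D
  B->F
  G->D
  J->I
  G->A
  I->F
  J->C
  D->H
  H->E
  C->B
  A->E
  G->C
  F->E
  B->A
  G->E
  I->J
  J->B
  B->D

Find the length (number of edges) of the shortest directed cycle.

2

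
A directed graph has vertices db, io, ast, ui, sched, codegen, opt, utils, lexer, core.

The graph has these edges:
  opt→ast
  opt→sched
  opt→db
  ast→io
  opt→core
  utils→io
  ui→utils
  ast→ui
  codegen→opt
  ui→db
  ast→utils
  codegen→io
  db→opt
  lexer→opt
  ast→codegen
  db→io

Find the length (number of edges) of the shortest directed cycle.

For each vertex v, BFS finds the shortest path from v back to v.
The shortest such closed walk is opt → db → opt, length 2.

2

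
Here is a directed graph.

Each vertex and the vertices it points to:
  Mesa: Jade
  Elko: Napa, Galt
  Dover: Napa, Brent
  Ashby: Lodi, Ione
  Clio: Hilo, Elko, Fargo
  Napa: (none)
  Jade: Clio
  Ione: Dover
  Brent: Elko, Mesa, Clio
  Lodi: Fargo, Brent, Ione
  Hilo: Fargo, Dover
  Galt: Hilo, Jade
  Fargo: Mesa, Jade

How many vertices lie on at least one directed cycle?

9

A vertex is on a directed cycle iff it belongs to a strongly connected component of size ≥ 2 (or has a self-loop).
The vertices on cycles are {Clio, Elko, Galt, Hilo, Jade, Mesa, Brent, Dover, Fargo} — 9 in total.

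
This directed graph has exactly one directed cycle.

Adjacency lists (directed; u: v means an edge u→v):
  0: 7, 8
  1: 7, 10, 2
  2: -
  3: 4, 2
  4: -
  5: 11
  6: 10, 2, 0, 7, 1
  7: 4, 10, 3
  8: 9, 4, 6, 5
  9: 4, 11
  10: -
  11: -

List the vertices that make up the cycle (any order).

0, 6, 8

DFS with gray/black marking from 8:
8 gray
  9 gray
    4 gray
    4 black
    11 gray
    11 black
  9 black
  8→4: 4 black — skip
  6 gray
    10 gray
    10 black
    2 gray
    2 black
    0 gray
      7 gray
        7→4: 4 black — skip
        7→10: 10 black — skip
        3 gray
          3→4: 4 black — skip
          3→2: 2 black — skip
        3 black
      7 black
      0→8: 8 is gray → back edge
Back edge closes the cycle 8 → 6 → 0 → 8; its vertices are {0, 6, 8}.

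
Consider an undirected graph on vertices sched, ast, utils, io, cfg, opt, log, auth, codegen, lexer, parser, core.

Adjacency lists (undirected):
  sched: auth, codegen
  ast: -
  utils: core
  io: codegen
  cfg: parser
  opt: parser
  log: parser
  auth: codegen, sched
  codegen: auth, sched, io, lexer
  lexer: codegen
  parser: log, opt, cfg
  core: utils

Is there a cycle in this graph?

DFS, tracking each vertex's parent; an edge to a visited non-parent vertex closes a cycle.
Start from codegen:
visit codegen (parent –)
  visit auth (parent codegen)
    auth–codegen: parent, skip
    visit sched (parent auth)
      sched–auth: parent, skip
      sched–codegen: codegen visited and ≠ parent → cycle
Cycle: codegen – auth – sched – codegen.

Yes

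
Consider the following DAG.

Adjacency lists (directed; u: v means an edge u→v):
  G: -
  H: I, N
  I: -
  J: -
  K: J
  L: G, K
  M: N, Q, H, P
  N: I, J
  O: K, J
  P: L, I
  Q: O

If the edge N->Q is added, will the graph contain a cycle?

Adding N→Q creates a cycle iff Q can already reach N.
Explore from Q: no path reaches N. The graph stays acyclic.

No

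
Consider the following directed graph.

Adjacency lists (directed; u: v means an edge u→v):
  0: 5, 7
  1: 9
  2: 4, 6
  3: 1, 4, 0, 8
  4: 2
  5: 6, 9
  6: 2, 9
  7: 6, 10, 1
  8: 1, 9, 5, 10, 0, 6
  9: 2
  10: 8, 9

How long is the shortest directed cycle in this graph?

2

For each vertex v, BFS finds the shortest path from v back to v.
The shortest such closed walk is 4 → 2 → 4, length 2.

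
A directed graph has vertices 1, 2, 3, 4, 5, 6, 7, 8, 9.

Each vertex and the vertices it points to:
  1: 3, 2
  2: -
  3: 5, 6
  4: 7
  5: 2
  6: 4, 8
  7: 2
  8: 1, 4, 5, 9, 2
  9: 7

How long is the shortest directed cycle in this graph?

4

For each vertex v, BFS finds the shortest path from v back to v.
The shortest such closed walk is 6 → 8 → 1 → 3 → 6, length 4.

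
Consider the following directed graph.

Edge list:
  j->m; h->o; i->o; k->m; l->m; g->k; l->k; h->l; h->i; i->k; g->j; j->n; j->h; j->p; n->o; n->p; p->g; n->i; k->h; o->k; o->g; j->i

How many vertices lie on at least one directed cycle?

9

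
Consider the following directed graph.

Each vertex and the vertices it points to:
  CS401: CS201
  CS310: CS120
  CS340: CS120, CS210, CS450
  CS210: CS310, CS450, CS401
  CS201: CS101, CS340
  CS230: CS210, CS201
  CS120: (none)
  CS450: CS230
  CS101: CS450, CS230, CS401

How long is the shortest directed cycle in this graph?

3

For each vertex v, BFS finds the shortest path from v back to v.
The shortest such closed walk is CS401 → CS201 → CS101 → CS401, length 3.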